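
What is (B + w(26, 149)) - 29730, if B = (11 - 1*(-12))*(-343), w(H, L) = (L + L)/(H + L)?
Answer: -6583027/175 ≈ -37617.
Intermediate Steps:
w(H, L) = 2*L/(H + L) (w(H, L) = (2*L)/(H + L) = 2*L/(H + L))
B = -7889 (B = (11 + 12)*(-343) = 23*(-343) = -7889)
(B + w(26, 149)) - 29730 = (-7889 + 2*149/(26 + 149)) - 29730 = (-7889 + 2*149/175) - 29730 = (-7889 + 2*149*(1/175)) - 29730 = (-7889 + 298/175) - 29730 = -1380277/175 - 29730 = -6583027/175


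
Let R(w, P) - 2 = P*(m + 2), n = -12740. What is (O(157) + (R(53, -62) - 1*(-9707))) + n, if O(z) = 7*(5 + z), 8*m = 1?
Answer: -8115/4 ≈ -2028.8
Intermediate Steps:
m = ⅛ (m = (⅛)*1 = ⅛ ≈ 0.12500)
O(z) = 35 + 7*z
R(w, P) = 2 + 17*P/8 (R(w, P) = 2 + P*(⅛ + 2) = 2 + P*(17/8) = 2 + 17*P/8)
(O(157) + (R(53, -62) - 1*(-9707))) + n = ((35 + 7*157) + ((2 + (17/8)*(-62)) - 1*(-9707))) - 12740 = ((35 + 1099) + ((2 - 527/4) + 9707)) - 12740 = (1134 + (-519/4 + 9707)) - 12740 = (1134 + 38309/4) - 12740 = 42845/4 - 12740 = -8115/4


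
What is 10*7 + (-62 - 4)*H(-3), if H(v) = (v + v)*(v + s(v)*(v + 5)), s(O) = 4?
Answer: 2050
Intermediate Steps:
H(v) = 2*v*(20 + 5*v) (H(v) = (v + v)*(v + 4*(v + 5)) = (2*v)*(v + 4*(5 + v)) = (2*v)*(v + (20 + 4*v)) = (2*v)*(20 + 5*v) = 2*v*(20 + 5*v))
10*7 + (-62 - 4)*H(-3) = 10*7 + (-62 - 4)*(10*(-3)*(4 - 3)) = 70 - 660*(-3) = 70 - 66*(-30) = 70 + 1980 = 2050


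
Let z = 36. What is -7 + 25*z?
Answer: 893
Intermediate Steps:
-7 + 25*z = -7 + 25*36 = -7 + 900 = 893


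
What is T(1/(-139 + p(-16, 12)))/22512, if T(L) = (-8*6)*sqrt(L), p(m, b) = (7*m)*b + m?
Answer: -I*sqrt(1499)/703031 ≈ -5.5071e-5*I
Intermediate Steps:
p(m, b) = m + 7*b*m (p(m, b) = 7*b*m + m = m + 7*b*m)
T(L) = -48*sqrt(L)
T(1/(-139 + p(-16, 12)))/22512 = -48*I/sqrt(139 + 16*(1 + 7*12))/22512 = -48*I/sqrt(139 + 16*(1 + 84))*(1/22512) = -48*I*sqrt(1499)/1499*(1/22512) = -I*sqrt(1499)/703031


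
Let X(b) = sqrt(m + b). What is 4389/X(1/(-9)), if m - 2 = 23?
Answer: 1881*sqrt(14)/8 ≈ 879.76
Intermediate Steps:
m = 25 (m = 2 + 23 = 25)
X(b) = sqrt(25 + b)
4389/X(1/(-9)) = 4389/(sqrt(25 + 1/(-9))) = 4389/(sqrt(25 - 1/9)) = 4389/(sqrt(224/9)) = 4389/((4*sqrt(14)/3)) = 4389*(3*sqrt(14)/56) = 1881*sqrt(14)/8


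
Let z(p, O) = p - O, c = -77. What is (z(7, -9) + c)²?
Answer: 3721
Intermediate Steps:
(z(7, -9) + c)² = ((7 - 1*(-9)) - 77)² = ((7 + 9) - 77)² = (16 - 77)² = (-61)² = 3721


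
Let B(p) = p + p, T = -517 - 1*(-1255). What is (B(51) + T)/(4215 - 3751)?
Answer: 105/58 ≈ 1.8103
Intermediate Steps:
T = 738 (T = -517 + 1255 = 738)
B(p) = 2*p
(B(51) + T)/(4215 - 3751) = (2*51 + 738)/(4215 - 3751) = (102 + 738)/464 = 840*(1/464) = 105/58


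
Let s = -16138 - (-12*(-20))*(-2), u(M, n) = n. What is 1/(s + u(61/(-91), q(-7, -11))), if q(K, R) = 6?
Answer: -1/15652 ≈ -6.3890e-5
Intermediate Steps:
s = -15658 (s = -16138 - 240*(-2) = -16138 - 1*(-480) = -16138 + 480 = -15658)
1/(s + u(61/(-91), q(-7, -11))) = 1/(-15658 + 6) = 1/(-15652) = -1/15652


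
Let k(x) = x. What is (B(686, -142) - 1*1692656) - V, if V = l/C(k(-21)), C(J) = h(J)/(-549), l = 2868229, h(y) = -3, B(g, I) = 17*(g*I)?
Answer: -528234567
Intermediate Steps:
B(g, I) = 17*I*g (B(g, I) = 17*(I*g) = 17*I*g)
C(J) = 1/183 (C(J) = -3/(-549) = -3*(-1/549) = 1/183)
V = 524885907 (V = 2868229/(1/183) = 2868229*183 = 524885907)
(B(686, -142) - 1*1692656) - V = (17*(-142)*686 - 1*1692656) - 1*524885907 = (-1656004 - 1692656) - 524885907 = -3348660 - 524885907 = -528234567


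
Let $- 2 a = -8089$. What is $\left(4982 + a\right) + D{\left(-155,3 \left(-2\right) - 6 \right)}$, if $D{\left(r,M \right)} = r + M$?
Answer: $\frac{17719}{2} \approx 8859.5$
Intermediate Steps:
$D{\left(r,M \right)} = M + r$
$a = \frac{8089}{2}$ ($a = \left(- \frac{1}{2}\right) \left(-8089\right) = \frac{8089}{2} \approx 4044.5$)
$\left(4982 + a\right) + D{\left(-155,3 \left(-2\right) - 6 \right)} = \left(4982 + \frac{8089}{2}\right) + \left(\left(3 \left(-2\right) - 6\right) - 155\right) = \frac{18053}{2} - 167 = \frac{17719}{2}$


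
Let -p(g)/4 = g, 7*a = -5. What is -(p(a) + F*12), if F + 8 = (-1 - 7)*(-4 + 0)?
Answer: -2036/7 ≈ -290.86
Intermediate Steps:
a = -5/7 (a = (1/7)*(-5) = -5/7 ≈ -0.71429)
p(g) = -4*g
F = 24 (F = -8 + (-1 - 7)*(-4 + 0) = -8 - 8*(-4) = -8 + 32 = 24)
-(p(a) + F*12) = -(-4*(-5/7) + 24*12) = -(20/7 + 288) = -1*2036/7 = -2036/7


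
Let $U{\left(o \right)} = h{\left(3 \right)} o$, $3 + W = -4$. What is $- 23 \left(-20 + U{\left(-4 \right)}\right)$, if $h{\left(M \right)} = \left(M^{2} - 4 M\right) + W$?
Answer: $-460$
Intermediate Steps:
$W = -7$ ($W = -3 - 4 = -7$)
$h{\left(M \right)} = -7 + M^{2} - 4 M$ ($h{\left(M \right)} = \left(M^{2} - 4 M\right) - 7 = -7 + M^{2} - 4 M$)
$U{\left(o \right)} = - 10 o$ ($U{\left(o \right)} = \left(-7 + 3^{2} - 12\right) o = \left(-7 + 9 - 12\right) o = - 10 o$)
$- 23 \left(-20 + U{\left(-4 \right)}\right) = - 23 \left(-20 - -40\right) = - 23 \left(-20 + 40\right) = \left(-23\right) 20 = -460$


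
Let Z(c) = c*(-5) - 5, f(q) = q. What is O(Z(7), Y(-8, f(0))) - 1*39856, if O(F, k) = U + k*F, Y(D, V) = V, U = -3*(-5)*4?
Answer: -39796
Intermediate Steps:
Z(c) = -5 - 5*c (Z(c) = -5*c - 5 = -5 - 5*c)
U = 60 (U = 15*4 = 60)
O(F, k) = 60 + F*k (O(F, k) = 60 + k*F = 60 + F*k)
O(Z(7), Y(-8, f(0))) - 1*39856 = (60 + (-5 - 5*7)*0) - 1*39856 = (60 + (-5 - 35)*0) - 39856 = (60 - 40*0) - 39856 = (60 + 0) - 39856 = 60 - 39856 = -39796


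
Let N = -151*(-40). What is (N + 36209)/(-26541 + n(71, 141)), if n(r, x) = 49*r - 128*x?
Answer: -42249/41110 ≈ -1.0277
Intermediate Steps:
n(r, x) = -128*x + 49*r
N = 6040
(N + 36209)/(-26541 + n(71, 141)) = (6040 + 36209)/(-26541 + (-128*141 + 49*71)) = 42249/(-26541 + (-18048 + 3479)) = 42249/(-26541 - 14569) = 42249/(-41110) = 42249*(-1/41110) = -42249/41110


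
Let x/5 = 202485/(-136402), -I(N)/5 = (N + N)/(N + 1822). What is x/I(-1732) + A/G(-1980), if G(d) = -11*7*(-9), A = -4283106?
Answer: -48184889120129/7796192712 ≈ -6180.6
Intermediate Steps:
I(N) = -10*N/(1822 + N) (I(N) = -5*(N + N)/(N + 1822) = -5*2*N/(1822 + N) = -10*N/(1822 + N))
G(d) = 693 (G(d) = -77*(-9) = 693)
x = -1012425/136402 (x = 5*(202485/(-136402)) = 5*(202485*(-1/136402)) = 5*(-202485/136402) = -1012425/136402 ≈ -7.4224)
x/I(-1732) + A/G(-1980) = -1012425/(136402*((-10*(-1732)/(1822 - 1732)))) - 4283106/693 = -1012425/(136402*((-10*(-1732)/90))) - 4283106*1/693 = -1012425/(136402*((-10*(-1732)*1/90))) - 1427702/231 = -1012425/(136402*1732/9) - 1427702/231 = -1012425/136402*9/1732 - 1427702/231 = -9111825/236248264 - 1427702/231 = -48184889120129/7796192712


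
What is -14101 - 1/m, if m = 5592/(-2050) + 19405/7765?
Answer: -5133470638/364163 ≈ -14097.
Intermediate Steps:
m = -364163/1591825 (m = 5592*(-1/2050) + 19405*(1/7765) = -2796/1025 + 3881/1553 = -364163/1591825 ≈ -0.22877)
-14101 - 1/m = -14101 - 1/(-364163/1591825) = -14101 - 1*(-1591825/364163) = -14101 + 1591825/364163 = -5133470638/364163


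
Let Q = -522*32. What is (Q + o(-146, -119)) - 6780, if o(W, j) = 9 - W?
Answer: -23329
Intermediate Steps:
Q = -16704
(Q + o(-146, -119)) - 6780 = (-16704 + (9 - 1*(-146))) - 6780 = (-16704 + (9 + 146)) - 6780 = (-16704 + 155) - 6780 = -16549 - 6780 = -23329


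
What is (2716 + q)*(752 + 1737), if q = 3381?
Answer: 15175433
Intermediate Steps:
(2716 + q)*(752 + 1737) = (2716 + 3381)*(752 + 1737) = 6097*2489 = 15175433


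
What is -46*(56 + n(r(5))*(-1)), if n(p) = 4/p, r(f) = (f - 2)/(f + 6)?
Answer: -5704/3 ≈ -1901.3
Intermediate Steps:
r(f) = (-2 + f)/(6 + f)
-46*(56 + n(r(5))*(-1)) = -46*(56 + (4/(((-2 + 5)/(6 + 5))))*(-1)) = -46*(56 + (4/((3/11)))*(-1)) = -46*(56 + (4/(((1/11)*3)))*(-1)) = -46*(56 + (4/(3/11))*(-1)) = -46*(56 + (4*(11/3))*(-1)) = -46*(56 + (44/3)*(-1)) = -46*(56 - 44/3) = -46*124/3 = -5704/3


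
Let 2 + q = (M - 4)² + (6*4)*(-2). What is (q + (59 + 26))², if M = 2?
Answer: 1521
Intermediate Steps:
q = -46 (q = -2 + ((2 - 4)² + (6*4)*(-2)) = -2 + ((-2)² + 24*(-2)) = -2 + (4 - 48) = -2 - 44 = -46)
(q + (59 + 26))² = (-46 + (59 + 26))² = (-46 + 85)² = 39² = 1521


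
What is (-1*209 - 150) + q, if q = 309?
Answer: -50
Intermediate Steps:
(-1*209 - 150) + q = (-1*209 - 150) + 309 = (-209 - 150) + 309 = -359 + 309 = -50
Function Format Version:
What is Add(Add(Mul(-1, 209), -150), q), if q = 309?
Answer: -50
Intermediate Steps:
Add(Add(Mul(-1, 209), -150), q) = Add(Add(Mul(-1, 209), -150), 309) = Add(Add(-209, -150), 309) = Add(-359, 309) = -50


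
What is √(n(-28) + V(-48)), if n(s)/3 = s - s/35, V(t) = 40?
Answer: 4*I*√65/5 ≈ 6.4498*I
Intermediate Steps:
n(s) = 102*s/35 (n(s) = 3*(s - s/35) = 3*(34*s/35) = 102*s/35)
√(n(-28) + V(-48)) = √((102/35)*(-28) + 40) = √(-408/5 + 40) = √(-208/5) = 4*I*√65/5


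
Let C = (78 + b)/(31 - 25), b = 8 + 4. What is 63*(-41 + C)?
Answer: -1638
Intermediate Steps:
b = 12
C = 15 (C = (78 + 12)/(31 - 25) = 90/6 = 90*(⅙) = 15)
63*(-41 + C) = 63*(-41 + 15) = 63*(-26) = -1638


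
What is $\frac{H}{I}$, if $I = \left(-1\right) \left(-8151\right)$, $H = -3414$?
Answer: $- \frac{1138}{2717} \approx -0.41884$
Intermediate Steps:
$I = 8151$
$\frac{H}{I} = - \frac{3414}{8151} = \left(-3414\right) \frac{1}{8151} = - \frac{1138}{2717}$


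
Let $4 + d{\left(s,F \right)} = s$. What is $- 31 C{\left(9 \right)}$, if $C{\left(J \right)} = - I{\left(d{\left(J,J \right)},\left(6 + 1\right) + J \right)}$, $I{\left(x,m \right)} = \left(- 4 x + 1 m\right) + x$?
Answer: $31$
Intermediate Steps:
$d{\left(s,F \right)} = -4 + s$
$I{\left(x,m \right)} = m - 3 x$ ($I{\left(x,m \right)} = \left(- 4 x + m\right) + x = \left(m - 4 x\right) + x = m - 3 x$)
$C{\left(J \right)} = -19 + 2 J$ ($C{\left(J \right)} = - (\left(\left(6 + 1\right) + J\right) - 3 \left(-4 + J\right)) = - (\left(7 + J\right) - \left(-12 + 3 J\right)) = - (19 - 2 J) = -19 + 2 J$)
$- 31 C{\left(9 \right)} = - 31 \left(-19 + 2 \cdot 9\right) = - 31 \left(-19 + 18\right) = \left(-31\right) \left(-1\right) = 31$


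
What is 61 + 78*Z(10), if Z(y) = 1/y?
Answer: 344/5 ≈ 68.800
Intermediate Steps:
61 + 78*Z(10) = 61 + 78/10 = 61 + 78*(1/10) = 61 + 39/5 = 344/5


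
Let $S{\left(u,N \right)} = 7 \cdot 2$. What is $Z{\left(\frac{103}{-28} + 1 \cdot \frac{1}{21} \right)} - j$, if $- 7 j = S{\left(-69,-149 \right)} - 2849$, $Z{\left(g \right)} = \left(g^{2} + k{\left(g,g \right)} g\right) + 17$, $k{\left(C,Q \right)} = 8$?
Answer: $- \frac{2849663}{7056} \approx -403.86$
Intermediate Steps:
$S{\left(u,N \right)} = 14$
$Z{\left(g \right)} = 17 + g^{2} + 8 g$ ($Z{\left(g \right)} = \left(g^{2} + 8 g\right) + 17 = 17 + g^{2} + 8 g$)
$j = 405$ ($j = - \frac{14 - 2849}{7} = \left(- \frac{1}{7}\right) \left(-2835\right) = 405$)
$Z{\left(\frac{103}{-28} + 1 \cdot \frac{1}{21} \right)} - j = \left(17 + \left(\frac{103}{-28} + 1 \cdot \frac{1}{21}\right)^{2} + 8 \left(\frac{103}{-28} + 1 \cdot \frac{1}{21}\right)\right) - 405 = \left(17 + \left(103 \left(- \frac{1}{28}\right) + 1 \cdot \frac{1}{21}\right)^{2} + 8 \left(103 \left(- \frac{1}{28}\right) + 1 \cdot \frac{1}{21}\right)\right) - 405 = \left(17 + \left(- \frac{103}{28} + \frac{1}{21}\right)^{2} + 8 \left(- \frac{103}{28} + \frac{1}{21}\right)\right) - 405 = \left(17 + \left(- \frac{305}{84}\right)^{2} + 8 \left(- \frac{305}{84}\right)\right) - 405 = \left(17 + \frac{93025}{7056} - \frac{610}{21}\right) - 405 = \frac{8017}{7056} - 405 = - \frac{2849663}{7056}$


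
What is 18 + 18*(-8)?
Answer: -126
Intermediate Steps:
18 + 18*(-8) = 18 - 144 = -126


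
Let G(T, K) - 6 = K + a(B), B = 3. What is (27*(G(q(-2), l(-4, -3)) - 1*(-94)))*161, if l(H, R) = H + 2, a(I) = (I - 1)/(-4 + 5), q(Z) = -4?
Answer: 434700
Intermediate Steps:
a(I) = -1 + I (a(I) = (-1 + I)/1 = (-1 + I)*1 = -1 + I)
l(H, R) = 2 + H
G(T, K) = 8 + K (G(T, K) = 6 + (K + (-1 + 3)) = 6 + (K + 2) = 6 + (2 + K) = 8 + K)
(27*(G(q(-2), l(-4, -3)) - 1*(-94)))*161 = (27*((8 + (2 - 4)) - 1*(-94)))*161 = (27*((8 - 2) + 94))*161 = (27*(6 + 94))*161 = (27*100)*161 = 2700*161 = 434700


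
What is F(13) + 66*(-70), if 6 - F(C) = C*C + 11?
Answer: -4794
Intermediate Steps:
F(C) = -5 - C² (F(C) = 6 - (C*C + 11) = 6 - (C² + 11) = 6 - (11 + C²) = 6 + (-11 - C²) = -5 - C²)
F(13) + 66*(-70) = (-5 - 1*13²) + 66*(-70) = (-5 - 1*169) - 4620 = (-5 - 169) - 4620 = -174 - 4620 = -4794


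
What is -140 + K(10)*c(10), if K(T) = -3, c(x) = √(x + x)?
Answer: -140 - 6*√5 ≈ -153.42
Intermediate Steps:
c(x) = √2*√x (c(x) = √(2*x) = √2*√x)
-140 + K(10)*c(10) = -140 - 3*√2*√10 = -140 - 6*√5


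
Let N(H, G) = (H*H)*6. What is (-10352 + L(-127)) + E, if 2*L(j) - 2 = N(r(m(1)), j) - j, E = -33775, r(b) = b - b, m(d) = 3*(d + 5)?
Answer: -88125/2 ≈ -44063.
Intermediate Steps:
m(d) = 15 + 3*d (m(d) = 3*(5 + d) = 15 + 3*d)
r(b) = 0
N(H, G) = 6*H² (N(H, G) = H²*6 = 6*H²)
L(j) = 1 - j/2 (L(j) = 1 + (6*0² - j)/2 = 1 + (6*0 - j)/2 = 1 + (0 - j)/2 = 1 + (-j)/2 = 1 - j/2)
(-10352 + L(-127)) + E = (-10352 + (1 - ½*(-127))) - 33775 = (-10352 + (1 + 127/2)) - 33775 = (-10352 + 129/2) - 33775 = -20575/2 - 33775 = -88125/2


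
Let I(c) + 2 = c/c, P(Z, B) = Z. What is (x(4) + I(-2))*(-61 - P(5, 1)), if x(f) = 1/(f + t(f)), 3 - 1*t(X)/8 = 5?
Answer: 143/2 ≈ 71.500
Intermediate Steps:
I(c) = -1 (I(c) = -2 + c/c = -2 + 1 = -1)
t(X) = -16 (t(X) = 24 - 8*5 = 24 - 40 = -16)
x(f) = 1/(-16 + f) (x(f) = 1/(f - 16) = 1/(-16 + f))
(x(4) + I(-2))*(-61 - P(5, 1)) = (1/(-16 + 4) - 1)*(-61 - 1*5) = (1/(-12) - 1)*(-61 - 5) = (-1/12 - 1)*(-66) = -13/12*(-66) = 143/2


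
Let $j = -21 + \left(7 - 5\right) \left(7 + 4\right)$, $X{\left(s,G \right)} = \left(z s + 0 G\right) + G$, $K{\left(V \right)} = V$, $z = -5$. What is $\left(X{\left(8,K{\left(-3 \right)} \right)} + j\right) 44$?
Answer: $-1848$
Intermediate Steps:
$X{\left(s,G \right)} = G - 5 s$ ($X{\left(s,G \right)} = \left(- 5 s + 0 G\right) + G = \left(- 5 s + 0\right) + G = - 5 s + G = G - 5 s$)
$j = 1$ ($j = -21 + 2 \cdot 11 = -21 + 22 = 1$)
$\left(X{\left(8,K{\left(-3 \right)} \right)} + j\right) 44 = \left(\left(-3 - 40\right) + 1\right) 44 = \left(-43 + 1\right) 44 = \left(-42\right) 44 = -1848$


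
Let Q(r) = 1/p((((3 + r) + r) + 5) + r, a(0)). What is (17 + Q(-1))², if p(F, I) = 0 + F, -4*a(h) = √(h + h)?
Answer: 7396/25 ≈ 295.84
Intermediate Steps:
a(h) = -√2*√h/4 (a(h) = -√(h + h)/4 = -√2*√h/4)
p(F, I) = F
Q(r) = 1/(8 + 3*r) (Q(r) = 1/((((3 + r) + r) + 5) + r) = 1/(((3 + 2*r) + 5) + r) = 1/((8 + 2*r) + r) = 1/(8 + 3*r))
(17 + Q(-1))² = (17 + 1/(8 + 3*(-1)))² = (17 + 1/(8 - 3))² = (17 + 1/5)² = (17 + ⅕)² = (86/5)² = 7396/25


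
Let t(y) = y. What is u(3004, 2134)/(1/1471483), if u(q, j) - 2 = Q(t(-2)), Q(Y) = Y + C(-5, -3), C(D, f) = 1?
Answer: 1471483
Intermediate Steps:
Q(Y) = 1 + Y (Q(Y) = Y + 1 = 1 + Y)
u(q, j) = 1 (u(q, j) = 2 + (1 - 2) = 2 - 1 = 1)
u(3004, 2134)/(1/1471483) = 1/1/1471483 = 1/(1/1471483) = 1*1471483 = 1471483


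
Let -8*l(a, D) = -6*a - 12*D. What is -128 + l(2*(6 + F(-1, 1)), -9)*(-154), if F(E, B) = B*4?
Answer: -359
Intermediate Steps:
F(E, B) = 4*B
l(a, D) = 3*D/2 + 3*a/4 (l(a, D) = -(-6*a - 12*D)/8 = -(-12*D - 6*a)/8 = 3*D/2 + 3*a/4)
-128 + l(2*(6 + F(-1, 1)), -9)*(-154) = -128 + ((3/2)*(-9) + 3*(2*(6 + 4*1))/4)*(-154) = -128 + (-27/2 + 3*(2*(6 + 4))/4)*(-154) = -128 + (-27/2 + 3*(2*10)/4)*(-154) = -128 + (-27/2 + (¾)*20)*(-154) = -128 + (-27/2 + 15)*(-154) = -128 + (3/2)*(-154) = -128 - 231 = -359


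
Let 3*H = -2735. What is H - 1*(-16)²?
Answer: -3503/3 ≈ -1167.7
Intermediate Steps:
H = -2735/3 (H = (⅓)*(-2735) = -2735/3 ≈ -911.67)
H - 1*(-16)² = -2735/3 - 1*(-16)² = -2735/3 - 1*256 = -2735/3 - 256 = -3503/3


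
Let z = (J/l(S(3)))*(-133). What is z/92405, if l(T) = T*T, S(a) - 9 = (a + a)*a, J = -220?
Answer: 5852/13472649 ≈ 0.00043436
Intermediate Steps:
S(a) = 9 + 2*a² (S(a) = 9 + (a + a)*a = 9 + (2*a)*a = 9 + 2*a²)
l(T) = T²
z = 29260/729 (z = -220/(9 + 2*3²)²*(-133) = -220/(9 + 2*9)²*(-133) = -220/(9 + 18)²*(-133) = -220/(27²)*(-133) = -220/729*(-133) = 29260/729 ≈ 40.137)
z/92405 = (29260/729)/92405 = (29260/729)*(1/92405) = 5852/13472649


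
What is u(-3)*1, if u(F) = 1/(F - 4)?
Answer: -⅐ ≈ -0.14286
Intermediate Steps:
u(F) = 1/(-4 + F)
u(-3)*1 = 1/(-4 - 3) = 1/(-7) = -⅐*1 = -⅐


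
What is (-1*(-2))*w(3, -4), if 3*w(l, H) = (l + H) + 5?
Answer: 8/3 ≈ 2.6667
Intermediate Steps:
w(l, H) = 5/3 + H/3 + l/3 (w(l, H) = ((l + H) + 5)/3 = ((H + l) + 5)/3 = (5 + H + l)/3 = 5/3 + H/3 + l/3)
(-1*(-2))*w(3, -4) = (-1*(-2))*(5/3 + (⅓)*(-4) + (⅓)*3) = 2*(5/3 - 4/3 + 1) = 2*(4/3) = 8/3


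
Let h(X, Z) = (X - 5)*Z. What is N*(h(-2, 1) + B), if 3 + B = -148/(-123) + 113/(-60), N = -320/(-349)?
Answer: -420368/42927 ≈ -9.7926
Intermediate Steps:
h(X, Z) = Z*(-5 + X) (h(X, Z) = (-5 + X)*Z = Z*(-5 + X))
N = 320/349 (N = -320*(-1/349) = 320/349 ≈ 0.91691)
B = -9053/2460 (B = -3 + (-148/(-123) + 113/(-60)) = -3 + (-148*(-1/123) + 113*(-1/60)) = -3 + (148/123 - 113/60) = -3 - 1673/2460 = -9053/2460 ≈ -3.6801)
N*(h(-2, 1) + B) = 320*(1*(-5 - 2) - 9053/2460)/349 = 320*(1*(-7) - 9053/2460)/349 = 320*(-7 - 9053/2460)/349 = (320/349)*(-26273/2460) = -420368/42927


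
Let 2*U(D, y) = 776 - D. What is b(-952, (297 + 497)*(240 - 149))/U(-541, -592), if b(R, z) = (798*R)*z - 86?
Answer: -109782149740/1317 ≈ -8.3358e+7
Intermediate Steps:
b(R, z) = -86 + 798*R*z (b(R, z) = 798*R*z - 86 = -86 + 798*R*z)
U(D, y) = 388 - D/2 (U(D, y) = (776 - D)/2 = 388 - D/2)
b(-952, (297 + 497)*(240 - 149))/U(-541, -592) = (-86 + 798*(-952)*((297 + 497)*(240 - 149)))/(388 - 1/2*(-541)) = (-86 + 798*(-952)*(794*91))/(388 + 541/2) = (-86 + 798*(-952)*72254)/(1317/2) = (-86 - 54891074784)*(2/1317) = -54891074870*2/1317 = -109782149740/1317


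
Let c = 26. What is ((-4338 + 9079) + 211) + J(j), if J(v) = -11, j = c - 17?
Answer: 4941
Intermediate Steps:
j = 9 (j = 26 - 17 = 9)
((-4338 + 9079) + 211) + J(j) = ((-4338 + 9079) + 211) - 11 = (4741 + 211) - 11 = 4952 - 11 = 4941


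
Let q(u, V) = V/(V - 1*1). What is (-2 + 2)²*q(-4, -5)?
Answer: 0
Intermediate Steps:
q(u, V) = V/(-1 + V) (q(u, V) = V/(V - 1) = V/(-1 + V))
(-2 + 2)²*q(-4, -5) = (-2 + 2)²*(-5/(-1 - 5)) = 0²*(-5/(-6)) = 0*(-5*(-⅙)) = 0*(⅚) = 0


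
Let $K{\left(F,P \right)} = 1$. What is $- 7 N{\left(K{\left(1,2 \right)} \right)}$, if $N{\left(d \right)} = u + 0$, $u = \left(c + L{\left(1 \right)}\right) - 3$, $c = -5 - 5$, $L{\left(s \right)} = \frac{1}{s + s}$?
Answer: $\frac{175}{2} \approx 87.5$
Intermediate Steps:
$L{\left(s \right)} = \frac{1}{2 s}$
$c = -10$ ($c = -5 - 5 = -10$)
$u = - \frac{25}{2}$ ($u = \left(-10 + \frac{1}{2 \cdot 1}\right) - 3 = \left(-10 + \frac{1}{2} \cdot 1\right) - 3 = \left(-10 + \frac{1}{2}\right) - 3 = - \frac{19}{2} - 3 = - \frac{25}{2} \approx -12.5$)
$N{\left(d \right)} = - \frac{25}{2}$ ($N{\left(d \right)} = - \frac{25}{2} + 0 = - \frac{25}{2}$)
$- 7 N{\left(K{\left(1,2 \right)} \right)} = \left(-7\right) \left(- \frac{25}{2}\right) = \frac{175}{2}$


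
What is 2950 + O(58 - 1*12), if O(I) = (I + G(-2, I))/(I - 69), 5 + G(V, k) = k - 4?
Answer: 67767/23 ≈ 2946.4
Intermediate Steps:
G(V, k) = -9 + k (G(V, k) = -5 + (k - 4) = -5 + (-4 + k) = -9 + k)
O(I) = (-9 + 2*I)/(-69 + I) (O(I) = (I + (-9 + I))/(I - 69) = (-9 + 2*I)/(-69 + I))
2950 + O(58 - 1*12) = 2950 + (-9 + 2*(58 - 1*12))/(-69 + (58 - 1*12)) = 2950 + (-9 + 2*(58 - 12))/(-69 + (58 - 12)) = 2950 + (-9 + 2*46)/(-69 + 46) = 2950 + (-9 + 92)/(-23) = 2950 - 1/23*83 = 2950 - 83/23 = 67767/23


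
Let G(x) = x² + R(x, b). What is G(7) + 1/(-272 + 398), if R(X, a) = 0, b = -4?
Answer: 6175/126 ≈ 49.008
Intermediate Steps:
G(x) = x² (G(x) = x² + 0 = x²)
G(7) + 1/(-272 + 398) = 7² + 1/(-272 + 398) = 49 + 1/126 = 6175/126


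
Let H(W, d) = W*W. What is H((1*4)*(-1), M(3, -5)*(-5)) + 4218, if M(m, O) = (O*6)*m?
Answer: 4234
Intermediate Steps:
M(m, O) = 6*O*m (M(m, O) = (6*O)*m = 6*O*m)
H(W, d) = W²
H((1*4)*(-1), M(3, -5)*(-5)) + 4218 = ((1*4)*(-1))² + 4218 = (4*(-1))² + 4218 = (-4)² + 4218 = 16 + 4218 = 4234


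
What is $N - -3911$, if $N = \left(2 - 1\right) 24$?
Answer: $3935$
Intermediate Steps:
$N = 24$ ($N = 1 \cdot 24 = 24$)
$N - -3911 = 24 - -3911 = 24 + 3911 = 3935$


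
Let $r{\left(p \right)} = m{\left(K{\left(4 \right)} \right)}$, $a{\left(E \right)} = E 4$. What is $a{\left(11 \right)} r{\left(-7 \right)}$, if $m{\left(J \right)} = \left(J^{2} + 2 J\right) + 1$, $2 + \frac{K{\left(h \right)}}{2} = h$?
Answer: $1100$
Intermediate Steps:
$a{\left(E \right)} = 4 E$
$K{\left(h \right)} = -4 + 2 h$
$m{\left(J \right)} = 1 + J^{2} + 2 J$
$r{\left(p \right)} = 25$ ($r{\left(p \right)} = 1 + \left(-4 + 2 \cdot 4\right)^{2} + 2 \left(-4 + 2 \cdot 4\right) = 1 + \left(-4 + 8\right)^{2} + 2 \left(-4 + 8\right) = 1 + 4^{2} + 2 \cdot 4 = 1 + 16 + 8 = 25$)
$a{\left(11 \right)} r{\left(-7 \right)} = 4 \cdot 11 \cdot 25 = 44 \cdot 25 = 1100$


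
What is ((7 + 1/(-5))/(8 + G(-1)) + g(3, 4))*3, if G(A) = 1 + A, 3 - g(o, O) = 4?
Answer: -9/20 ≈ -0.45000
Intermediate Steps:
g(o, O) = -1 (g(o, O) = 3 - 1*4 = 3 - 4 = -1)
((7 + 1/(-5))/(8 + G(-1)) + g(3, 4))*3 = ((7 + 1/(-5))/(8 + (1 - 1)) - 1)*3 = ((7 - ⅕)/(8 + 0) - 1)*3 = ((34/5)/8 - 1)*3 = ((34/5)*(⅛) - 1)*3 = (17/20 - 1)*3 = -3/20*3 = -9/20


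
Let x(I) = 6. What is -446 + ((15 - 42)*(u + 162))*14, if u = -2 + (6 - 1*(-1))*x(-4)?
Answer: -76802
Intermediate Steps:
u = 40 (u = -2 + (6 - 1*(-1))*6 = -2 + (6 + 1)*6 = -2 + 7*6 = -2 + 42 = 40)
-446 + ((15 - 42)*(u + 162))*14 = -446 + ((15 - 42)*(40 + 162))*14 = -446 - 27*202*14 = -446 - 5454*14 = -446 - 76356 = -76802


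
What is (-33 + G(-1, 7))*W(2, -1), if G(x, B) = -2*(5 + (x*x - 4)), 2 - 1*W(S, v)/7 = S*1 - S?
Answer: -518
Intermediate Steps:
W(S, v) = 14 (W(S, v) = 14 - 7*(S*1 - S) = 14 - 7*(S - S) = 14 - 7*0 = 14 + 0 = 14)
G(x, B) = -2 - 2*x² (G(x, B) = -2*(5 + (x² - 4)) = -2*(5 + (-4 + x²)) = -2*(1 + x²) = -2 - 2*x²)
(-33 + G(-1, 7))*W(2, -1) = (-33 + (-2 - 2*(-1)²))*14 = (-33 + (-2 - 2*1))*14 = (-33 + (-2 - 2))*14 = (-33 - 4)*14 = -37*14 = -518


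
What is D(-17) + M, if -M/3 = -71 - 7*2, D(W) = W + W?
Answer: 221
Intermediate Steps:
D(W) = 2*W
M = 255 (M = -3*(-71 - 7*2) = -3*(-71 - 1*14) = -3*(-71 - 14) = -3*(-85) = 255)
D(-17) + M = 2*(-17) + 255 = -34 + 255 = 221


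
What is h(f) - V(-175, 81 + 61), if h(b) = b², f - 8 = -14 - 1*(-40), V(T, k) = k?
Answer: 1014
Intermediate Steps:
f = 34 (f = 8 + (-14 - 1*(-40)) = 8 + (-14 + 40) = 8 + 26 = 34)
h(f) - V(-175, 81 + 61) = 34² - (81 + 61) = 1156 - 1*142 = 1156 - 142 = 1014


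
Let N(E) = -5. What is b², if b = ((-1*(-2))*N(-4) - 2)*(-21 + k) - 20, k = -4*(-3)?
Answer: 7744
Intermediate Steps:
k = 12
b = 88 (b = (-1*(-2)*(-5) - 2)*(-21 + 12) - 20 = (2*(-5) - 2)*(-9) - 20 = (-10 - 2)*(-9) - 20 = -12*(-9) - 20 = 108 - 20 = 88)
b² = 88² = 7744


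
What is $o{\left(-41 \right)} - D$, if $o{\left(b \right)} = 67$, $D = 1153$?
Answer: $-1086$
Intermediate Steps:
$o{\left(-41 \right)} - D = 67 - 1153 = -1086$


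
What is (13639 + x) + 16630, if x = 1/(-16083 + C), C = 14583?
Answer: 45403499/1500 ≈ 30269.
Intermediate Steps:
x = -1/1500 (x = 1/(-16083 + 14583) = 1/(-1500) = -1/1500 ≈ -0.00066667)
(13639 + x) + 16630 = (13639 - 1/1500) + 16630 = 20458499/1500 + 16630 = 45403499/1500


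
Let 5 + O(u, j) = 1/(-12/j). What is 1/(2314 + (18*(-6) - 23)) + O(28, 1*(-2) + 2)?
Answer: -10914/2183 ≈ -4.9995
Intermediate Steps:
O(u, j) = -5 - j/12 (O(u, j) = -5 + 1/(-12/j) = -5 - j/12)
1/(2314 + (18*(-6) - 23)) + O(28, 1*(-2) + 2) = 1/(2314 + (18*(-6) - 23)) + (-5 - (1*(-2) + 2)/12) = 1/(2314 + (-108 - 23)) + (-5 - (-2 + 2)/12) = 1/(2314 - 131) + (-5 - 1/12*0) = 1/2183 + (-5 + 0) = 1/2183 - 5 = -10914/2183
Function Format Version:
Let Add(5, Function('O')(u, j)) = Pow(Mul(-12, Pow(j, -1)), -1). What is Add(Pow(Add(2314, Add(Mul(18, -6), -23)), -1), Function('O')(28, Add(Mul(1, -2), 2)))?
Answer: Rational(-10914, 2183) ≈ -4.9995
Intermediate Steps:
Function('O')(u, j) = Add(-5, Mul(Rational(-1, 12), j)) (Function('O')(u, j) = Add(-5, Pow(Mul(-12, Pow(j, -1)), -1)) = Add(-5, Mul(Rational(-1, 12), j)))
Add(Pow(Add(2314, Add(Mul(18, -6), -23)), -1), Function('O')(28, Add(Mul(1, -2), 2))) = Add(Pow(Add(2314, Add(Mul(18, -6), -23)), -1), Add(-5, Mul(Rational(-1, 12), Add(Mul(1, -2), 2)))) = Add(Pow(Add(2314, Add(-108, -23)), -1), Add(-5, Mul(Rational(-1, 12), Add(-2, 2)))) = Add(Pow(Add(2314, -131), -1), Add(-5, Mul(Rational(-1, 12), 0))) = Add(Pow(2183, -1), Add(-5, 0)) = Add(Rational(1, 2183), -5) = Rational(-10914, 2183)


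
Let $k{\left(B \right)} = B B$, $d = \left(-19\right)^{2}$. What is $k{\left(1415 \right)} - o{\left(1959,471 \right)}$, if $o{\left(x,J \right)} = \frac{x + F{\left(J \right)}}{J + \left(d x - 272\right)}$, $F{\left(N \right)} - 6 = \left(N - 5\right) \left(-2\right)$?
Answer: $\frac{1416369959517}{707398} \approx 2.0022 \cdot 10^{6}$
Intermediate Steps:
$d = 361$
$F{\left(N \right)} = 16 - 2 N$ ($F{\left(N \right)} = 6 + \left(N - 5\right) \left(-2\right) = 6 + \left(-5 + N\right) \left(-2\right) = 6 - \left(-10 + 2 N\right) = 16 - 2 N$)
$o{\left(x,J \right)} = \frac{16 + x - 2 J}{-272 + J + 361 x}$ ($o{\left(x,J \right)} = \frac{x - \left(-16 + 2 J\right)}{J + \left(361 x - 272\right)} = \frac{16 + x - 2 J}{J + \left(-272 + 361 x\right)} = \frac{16 + x - 2 J}{-272 + J + 361 x}$)
$k{\left(B \right)} = B^{2}$
$k{\left(1415 \right)} - o{\left(1959,471 \right)} = 1415^{2} - \frac{16 + 1959 - 942}{-272 + 471 + 361 \cdot 1959} = 2002225 - \frac{16 + 1959 - 942}{-272 + 471 + 707199} = 2002225 - \frac{1}{707398} \cdot 1033 = 2002225 - \frac{1033}{707398} = \frac{1416369959517}{707398}$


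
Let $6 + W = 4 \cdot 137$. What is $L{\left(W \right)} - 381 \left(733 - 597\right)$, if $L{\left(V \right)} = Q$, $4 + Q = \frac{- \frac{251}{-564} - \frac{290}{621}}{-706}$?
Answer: $- \frac{4271216237597}{82424088} \approx -51820.0$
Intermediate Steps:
$W = 542$ ($W = -6 + 4 \cdot 137 = -6 + 548 = 542$)
$Q = - \frac{329693789}{82424088}$ ($Q = -4 + \frac{- \frac{251}{-564} - \frac{290}{621}}{-706} = -4 + \left(\left(-251\right) \left(- \frac{1}{564}\right) - \frac{290}{621}\right) \left(- \frac{1}{706}\right) = -4 + \left(\frac{251}{564} - \frac{290}{621}\right) \left(- \frac{1}{706}\right) = -4 - - \frac{2563}{82424088} = -4 + \frac{2563}{82424088} = - \frac{329693789}{82424088} \approx -4.0$)
$L{\left(V \right)} = - \frac{329693789}{82424088}$
$L{\left(W \right)} - 381 \left(733 - 597\right) = - \frac{329693789}{82424088} - 381 \left(733 - 597\right) = - \frac{329693789}{82424088} - 381 \cdot 136 = - \frac{329693789}{82424088} - 51816 = - \frac{4271216237597}{82424088}$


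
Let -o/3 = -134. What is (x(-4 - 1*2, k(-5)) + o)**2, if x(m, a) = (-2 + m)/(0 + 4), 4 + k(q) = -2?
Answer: 160000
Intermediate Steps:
k(q) = -6 (k(q) = -4 - 2 = -6)
x(m, a) = -1/2 + m/4 (x(m, a) = (-2 + m)/4 = (-2 + m)*(1/4) = -1/2 + m/4)
o = 402 (o = -3*(-134) = 402)
(x(-4 - 1*2, k(-5)) + o)**2 = ((-1/2 + (-4 - 1*2)/4) + 402)**2 = ((-1/2 + (-4 - 2)/4) + 402)**2 = ((-1/2 + (1/4)*(-6)) + 402)**2 = ((-1/2 - 3/2) + 402)**2 = (-2 + 402)**2 = 400**2 = 160000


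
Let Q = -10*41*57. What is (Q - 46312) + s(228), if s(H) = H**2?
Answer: -17698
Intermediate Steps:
Q = -23370 (Q = -410*57 = -23370)
(Q - 46312) + s(228) = (-23370 - 46312) + 228**2 = -69682 + 51984 = -17698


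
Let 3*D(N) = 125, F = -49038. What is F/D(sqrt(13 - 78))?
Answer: -147114/125 ≈ -1176.9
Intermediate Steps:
D(N) = 125/3 (D(N) = (1/3)*125 = 125/3)
F/D(sqrt(13 - 78)) = -49038/125/3 = -49038*3/125 = -147114/125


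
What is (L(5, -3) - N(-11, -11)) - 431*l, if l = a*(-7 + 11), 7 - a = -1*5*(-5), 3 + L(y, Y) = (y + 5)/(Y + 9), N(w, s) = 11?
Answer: 93059/3 ≈ 31020.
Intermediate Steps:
L(y, Y) = -3 + (5 + y)/(9 + Y) (L(y, Y) = -3 + (y + 5)/(Y + 9) = -3 + (5 + y)/(9 + Y))
a = -18 (a = 7 - (-1*5)*(-5) = 7 - (-5)*(-5) = 7 - 1*25 = 7 - 25 = -18)
l = -72 (l = -18*(-7 + 11) = -18*4 = -72)
(L(5, -3) - N(-11, -11)) - 431*l = ((-22 + 5 - 3*(-3))/(9 - 3) - 1*11) - 431*(-72) = ((-22 + 5 + 9)/6 - 11) + 31032 = ((⅙)*(-8) - 11) + 31032 = (-4/3 - 11) + 31032 = -37/3 + 31032 = 93059/3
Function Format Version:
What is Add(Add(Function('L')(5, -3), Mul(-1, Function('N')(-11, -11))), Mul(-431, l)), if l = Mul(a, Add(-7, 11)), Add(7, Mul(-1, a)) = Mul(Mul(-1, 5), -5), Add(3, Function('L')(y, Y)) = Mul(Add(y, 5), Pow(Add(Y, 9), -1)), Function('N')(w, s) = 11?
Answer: Rational(93059, 3) ≈ 31020.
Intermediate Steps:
Function('L')(y, Y) = Add(-3, Mul(Pow(Add(9, Y), -1), Add(5, y))) (Function('L')(y, Y) = Add(-3, Mul(Add(y, 5), Pow(Add(Y, 9), -1))) = Add(-3, Mul(Add(5, y), Pow(Add(9, Y), -1))) = Add(-3, Mul(Pow(Add(9, Y), -1), Add(5, y))))
a = -18 (a = Add(7, Mul(-1, Mul(Mul(-1, 5), -5))) = Add(7, Mul(-1, Mul(-5, -5))) = Add(7, Mul(-1, 25)) = Add(7, -25) = -18)
l = -72 (l = Mul(-18, Add(-7, 11)) = Mul(-18, 4) = -72)
Add(Add(Function('L')(5, -3), Mul(-1, Function('N')(-11, -11))), Mul(-431, l)) = Add(Add(Mul(Pow(Add(9, -3), -1), Add(-22, 5, Mul(-3, -3))), Mul(-1, 11)), Mul(-431, -72)) = Add(Add(Mul(Pow(6, -1), Add(-22, 5, 9)), -11), 31032) = Add(Add(Mul(Rational(1, 6), -8), -11), 31032) = Add(Add(Rational(-4, 3), -11), 31032) = Add(Rational(-37, 3), 31032) = Rational(93059, 3)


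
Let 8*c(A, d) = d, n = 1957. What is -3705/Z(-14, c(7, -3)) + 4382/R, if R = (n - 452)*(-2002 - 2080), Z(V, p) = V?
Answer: 1625805193/6143410 ≈ 264.64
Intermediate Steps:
c(A, d) = d/8
R = -6143410 (R = (1957 - 452)*(-2002 - 2080) = 1505*(-4082) = -6143410)
-3705/Z(-14, c(7, -3)) + 4382/R = -3705/(-14) + 4382/(-6143410) = -3705*(-1/14) + 4382*(-1/6143410) = 3705/14 - 313/438815 = 1625805193/6143410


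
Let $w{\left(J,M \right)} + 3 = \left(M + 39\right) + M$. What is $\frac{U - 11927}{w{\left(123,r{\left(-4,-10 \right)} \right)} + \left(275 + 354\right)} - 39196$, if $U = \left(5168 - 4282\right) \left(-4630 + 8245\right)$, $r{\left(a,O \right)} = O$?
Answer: $- \frac{22090457}{645} \approx -34249.0$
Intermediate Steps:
$w{\left(J,M \right)} = 36 + 2 M$ ($w{\left(J,M \right)} = -3 + \left(\left(M + 39\right) + M\right) = -3 + \left(\left(39 + M\right) + M\right) = -3 + \left(39 + 2 M\right) = 36 + 2 M$)
$U = 3202890$ ($U = 886 \cdot 3615 = 3202890$)
$\frac{U - 11927}{w{\left(123,r{\left(-4,-10 \right)} \right)} + \left(275 + 354\right)} - 39196 = \frac{3202890 - 11927}{\left(36 + 2 \left(-10\right)\right) + \left(275 + 354\right)} - 39196 = \frac{3190963}{\left(36 - 20\right) + 629} - 39196 = \frac{3190963}{16 + 629} - 39196 = \frac{3190963}{645} - 39196 = - \frac{22090457}{645}$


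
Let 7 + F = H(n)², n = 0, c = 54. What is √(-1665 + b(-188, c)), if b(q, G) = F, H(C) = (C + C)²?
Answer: 2*I*√418 ≈ 40.89*I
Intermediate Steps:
H(C) = 4*C² (H(C) = (2*C)² = 4*C²)
F = -7 (F = -7 + (4*0²)² = -7 + (4*0)² = -7 + 0² = -7 + 0 = -7)
b(q, G) = -7
√(-1665 + b(-188, c)) = √(-1665 - 7) = √(-1672) = 2*I*√418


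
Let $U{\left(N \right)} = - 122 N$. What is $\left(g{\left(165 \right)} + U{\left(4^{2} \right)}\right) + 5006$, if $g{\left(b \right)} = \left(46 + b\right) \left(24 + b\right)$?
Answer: $42933$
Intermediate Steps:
$g{\left(b \right)} = \left(24 + b\right) \left(46 + b\right)$
$\left(g{\left(165 \right)} + U{\left(4^{2} \right)}\right) + 5006 = \left(\left(1104 + 165^{2} + 70 \cdot 165\right) - 122 \cdot 4^{2}\right) + 5006 = \left(\left(1104 + 27225 + 11550\right) - 1952\right) + 5006 = \left(39879 - 1952\right) + 5006 = 37927 + 5006 = 42933$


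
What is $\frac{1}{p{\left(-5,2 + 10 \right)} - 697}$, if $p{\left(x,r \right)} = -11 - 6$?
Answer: $- \frac{1}{714} \approx -0.0014006$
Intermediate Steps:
$p{\left(x,r \right)} = -17$ ($p{\left(x,r \right)} = -11 - 6 = -17$)
$\frac{1}{p{\left(-5,2 + 10 \right)} - 697} = \frac{1}{-17 - 697} = \frac{1}{-714} = - \frac{1}{714}$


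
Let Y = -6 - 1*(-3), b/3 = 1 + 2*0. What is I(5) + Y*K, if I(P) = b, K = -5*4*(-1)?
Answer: -57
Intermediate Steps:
K = 20 (K = -20*(-1) = 20)
b = 3 (b = 3*(1 + 2*0) = 3*(1 + 0) = 3*1 = 3)
I(P) = 3
Y = -3 (Y = -6 + 3 = -3)
I(5) + Y*K = 3 - 3*20 = 3 - 60 = -57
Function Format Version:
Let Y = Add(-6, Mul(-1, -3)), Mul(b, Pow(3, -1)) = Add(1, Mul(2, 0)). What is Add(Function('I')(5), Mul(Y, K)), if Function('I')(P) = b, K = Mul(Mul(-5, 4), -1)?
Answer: -57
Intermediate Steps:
K = 20 (K = Mul(-20, -1) = 20)
b = 3 (b = Mul(3, Add(1, Mul(2, 0))) = Mul(3, Add(1, 0)) = Mul(3, 1) = 3)
Function('I')(P) = 3
Y = -3 (Y = Add(-6, 3) = -3)
Add(Function('I')(5), Mul(Y, K)) = Add(3, Mul(-3, 20)) = Add(3, -60) = -57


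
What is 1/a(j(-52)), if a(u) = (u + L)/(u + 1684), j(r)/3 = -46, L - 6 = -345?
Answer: -1546/477 ≈ -3.2411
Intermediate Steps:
L = -339 (L = 6 - 345 = -339)
j(r) = -138 (j(r) = 3*(-46) = -138)
a(u) = (-339 + u)/(1684 + u) (a(u) = (u - 339)/(u + 1684) = (-339 + u)/(1684 + u))
1/a(j(-52)) = 1/((-339 - 138)/(1684 - 138)) = 1/(-477/1546) = -1546/477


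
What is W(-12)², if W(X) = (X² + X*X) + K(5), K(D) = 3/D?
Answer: 2082249/25 ≈ 83290.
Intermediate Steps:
W(X) = ⅗ + 2*X² (W(X) = (X² + X*X) + 3/5 = (X² + X²) + 3*(⅕) = 2*X² + ⅗ = ⅗ + 2*X²)
W(-12)² = (⅗ + 2*(-12)²)² = (⅗ + 2*144)² = (⅗ + 288)² = (1443/5)² = 2082249/25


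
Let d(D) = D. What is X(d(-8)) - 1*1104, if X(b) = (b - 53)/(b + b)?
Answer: -17603/16 ≈ -1100.2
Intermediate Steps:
X(b) = (-53 + b)/(2*b) (X(b) = (-53 + b)/((2*b)) = (-53 + b)*(1/(2*b)) = (-53 + b)/(2*b))
X(d(-8)) - 1*1104 = (1/2)*(-53 - 8)/(-8) - 1*1104 = (1/2)*(-1/8)*(-61) - 1104 = 61/16 - 1104 = -17603/16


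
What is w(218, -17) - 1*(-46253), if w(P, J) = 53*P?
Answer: 57807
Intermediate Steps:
w(218, -17) - 1*(-46253) = 53*218 - 1*(-46253) = 11554 + 46253 = 57807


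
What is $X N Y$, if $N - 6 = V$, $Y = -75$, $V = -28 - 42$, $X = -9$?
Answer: $-43200$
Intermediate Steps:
$V = -70$
$N = -64$ ($N = 6 - 70 = -64$)
$X N Y = \left(-9\right) \left(-64\right) \left(-75\right) = 576 \left(-75\right) = -43200$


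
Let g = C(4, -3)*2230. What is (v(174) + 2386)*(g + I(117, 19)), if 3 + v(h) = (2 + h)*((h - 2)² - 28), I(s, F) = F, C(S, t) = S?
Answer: 46520692421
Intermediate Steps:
g = 8920 (g = 4*2230 = 8920)
v(h) = -3 + (-28 + (-2 + h)²)*(2 + h) (v(h) = -3 + (2 + h)*((h - 2)² - 28) = -3 + (2 + h)*((-2 + h)² - 28) = -3 + (2 + h)*(-28 + (-2 + h)²) = -3 + (-28 + (-2 + h)²)*(2 + h))
(v(174) + 2386)*(g + I(117, 19)) = ((-51 + 174³ - 32*174 - 2*174²) + 2386)*(8920 + 19) = ((-51 + 5268024 - 5568 - 2*30276) + 2386)*8939 = ((-51 + 5268024 - 5568 - 60552) + 2386)*8939 = (5201853 + 2386)*8939 = 5204239*8939 = 46520692421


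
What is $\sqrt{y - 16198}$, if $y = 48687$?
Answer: $\sqrt{32489} \approx 180.25$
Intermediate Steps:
$\sqrt{y - 16198} = \sqrt{48687 - 16198} = \sqrt{32489}$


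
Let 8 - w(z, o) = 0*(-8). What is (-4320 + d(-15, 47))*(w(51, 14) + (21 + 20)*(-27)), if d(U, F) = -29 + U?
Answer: 4796036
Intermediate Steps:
w(z, o) = 8 (w(z, o) = 8 - 0*(-8) = 8 - 1*0 = 8 + 0 = 8)
(-4320 + d(-15, 47))*(w(51, 14) + (21 + 20)*(-27)) = (-4320 + (-29 - 15))*(8 + (21 + 20)*(-27)) = (-4320 - 44)*(8 + 41*(-27)) = -4364*(8 - 1107) = -4364*(-1099) = 4796036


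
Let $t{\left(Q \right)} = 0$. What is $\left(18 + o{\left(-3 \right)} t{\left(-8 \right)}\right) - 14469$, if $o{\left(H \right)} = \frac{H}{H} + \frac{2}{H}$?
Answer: $-14451$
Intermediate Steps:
$o{\left(H \right)} = 1 + \frac{2}{H}$
$\left(18 + o{\left(-3 \right)} t{\left(-8 \right)}\right) - 14469 = \left(18 + \frac{2 - 3}{-3} \cdot 0\right) - 14469 = \left(18 + \left(- \frac{1}{3}\right) \left(-1\right) 0\right) - 14469 = \left(18 + \frac{1}{3} \cdot 0\right) - 14469 = \left(18 + 0\right) - 14469 = 18 - 14469 = -14451$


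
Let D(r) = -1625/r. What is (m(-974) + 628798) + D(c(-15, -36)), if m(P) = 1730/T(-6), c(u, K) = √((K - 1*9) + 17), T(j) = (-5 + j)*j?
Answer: 20751199/33 + 1625*I*√7/14 ≈ 6.2882e+5 + 307.1*I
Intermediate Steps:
T(j) = j*(-5 + j)
c(u, K) = √(8 + K) (c(u, K) = √((K - 9) + 17) = √((-9 + K) + 17) = √(8 + K))
m(P) = 865/33 (m(P) = 1730/((-6*(-5 - 6))) = 1730/((-6*(-11))) = 1730/66 = 1730*(1/66) = 865/33)
(m(-974) + 628798) + D(c(-15, -36)) = (865/33 + 628798) - 1625/√(8 - 36) = 20751199/33 - 1625*(-I*√7/14) = 20751199/33 - (-1625)*I*√7/14 = 20751199/33 + 1625*I*√7/14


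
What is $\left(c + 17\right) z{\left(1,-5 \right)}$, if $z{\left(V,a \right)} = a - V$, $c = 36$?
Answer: $-318$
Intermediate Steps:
$\left(c + 17\right) z{\left(1,-5 \right)} = \left(36 + 17\right) \left(-5 - 1\right) = 53 \left(-5 - 1\right) = 53 \left(-6\right) = -318$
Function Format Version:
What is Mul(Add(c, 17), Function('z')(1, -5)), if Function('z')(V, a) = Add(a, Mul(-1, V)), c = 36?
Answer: -318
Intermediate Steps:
Mul(Add(c, 17), Function('z')(1, -5)) = Mul(Add(36, 17), Add(-5, Mul(-1, 1))) = Mul(53, Add(-5, -1)) = Mul(53, -6) = -318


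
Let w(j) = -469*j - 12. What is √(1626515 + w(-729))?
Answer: 2*√492101 ≈ 1403.0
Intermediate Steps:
w(j) = -12 - 469*j
√(1626515 + w(-729)) = √(1626515 + (-12 - 469*(-729))) = √(1626515 + (-12 + 341901)) = √(1626515 + 341889) = √1968404 = 2*√492101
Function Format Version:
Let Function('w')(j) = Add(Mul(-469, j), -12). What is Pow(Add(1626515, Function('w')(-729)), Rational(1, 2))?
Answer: Mul(2, Pow(492101, Rational(1, 2))) ≈ 1403.0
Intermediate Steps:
Function('w')(j) = Add(-12, Mul(-469, j))
Pow(Add(1626515, Function('w')(-729)), Rational(1, 2)) = Pow(Add(1626515, Add(-12, Mul(-469, -729))), Rational(1, 2)) = Pow(Add(1626515, Add(-12, 341901)), Rational(1, 2)) = Pow(Add(1626515, 341889), Rational(1, 2)) = Pow(1968404, Rational(1, 2)) = Mul(2, Pow(492101, Rational(1, 2)))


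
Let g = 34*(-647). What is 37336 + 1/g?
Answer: 821317327/21998 ≈ 37336.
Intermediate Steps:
g = -21998
37336 + 1/g = 37336 + 1/(-21998) = 37336 - 1/21998 = 821317327/21998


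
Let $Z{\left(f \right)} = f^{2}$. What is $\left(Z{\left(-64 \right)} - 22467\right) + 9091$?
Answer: $-9280$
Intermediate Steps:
$\left(Z{\left(-64 \right)} - 22467\right) + 9091 = \left(\left(-64\right)^{2} - 22467\right) + 9091 = \left(4096 - 22467\right) + 9091 = -18371 + 9091 = -9280$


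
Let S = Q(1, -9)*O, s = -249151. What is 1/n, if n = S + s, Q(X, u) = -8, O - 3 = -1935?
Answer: -1/233695 ≈ -4.2791e-6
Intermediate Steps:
O = -1932 (O = 3 - 1935 = -1932)
S = 15456 (S = -8*(-1932) = 15456)
n = -233695 (n = 15456 - 249151 = -233695)
1/n = 1/(-233695) = -1/233695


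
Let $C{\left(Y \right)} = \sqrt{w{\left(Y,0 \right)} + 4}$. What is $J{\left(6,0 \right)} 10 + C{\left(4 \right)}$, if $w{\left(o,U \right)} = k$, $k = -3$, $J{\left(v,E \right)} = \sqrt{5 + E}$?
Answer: $1 + 10 \sqrt{5} \approx 23.361$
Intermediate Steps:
$w{\left(o,U \right)} = -3$
$C{\left(Y \right)} = 1$ ($C{\left(Y \right)} = \sqrt{-3 + 4} = \sqrt{1} = 1$)
$J{\left(6,0 \right)} 10 + C{\left(4 \right)} = \sqrt{5 + 0} \cdot 10 + 1 = \sqrt{5} \cdot 10 + 1 = 10 \sqrt{5} + 1 = 1 + 10 \sqrt{5}$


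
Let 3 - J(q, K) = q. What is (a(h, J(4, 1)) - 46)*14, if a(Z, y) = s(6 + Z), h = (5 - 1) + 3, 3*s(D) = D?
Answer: -1750/3 ≈ -583.33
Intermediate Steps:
s(D) = D/3
h = 7 (h = 4 + 3 = 7)
J(q, K) = 3 - q
a(Z, y) = 2 + Z/3 (a(Z, y) = (6 + Z)/3 = 2 + Z/3)
(a(h, J(4, 1)) - 46)*14 = ((2 + (1/3)*7) - 46)*14 = ((2 + 7/3) - 46)*14 = (13/3 - 46)*14 = -125/3*14 = -1750/3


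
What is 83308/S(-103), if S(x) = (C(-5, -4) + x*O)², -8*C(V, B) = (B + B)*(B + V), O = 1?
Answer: 20827/3136 ≈ 6.6413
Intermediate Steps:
C(V, B) = -B*(B + V)/4 (C(V, B) = -(B + B)*(B + V)/8 = -2*B*(B + V)/8 = -B*(B + V)/4)
S(x) = (-9 + x)² (S(x) = (-¼*(-4)*(-4 - 5) + x*1)² = (-¼*(-4)*(-9) + x)² = (-9 + x)²)
83308/S(-103) = 83308/((-9 - 103)²) = 83308/((-112)²) = 83308/12544 = 83308*(1/12544) = 20827/3136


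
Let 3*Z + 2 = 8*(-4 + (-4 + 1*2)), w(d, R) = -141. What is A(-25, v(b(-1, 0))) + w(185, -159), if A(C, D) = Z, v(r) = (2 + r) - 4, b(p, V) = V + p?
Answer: -473/3 ≈ -157.67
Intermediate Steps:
v(r) = -2 + r
Z = -50/3 (Z = -⅔ + (8*(-4 + (-4 + 1*2)))/3 = -⅔ + (8*(-4 + (-4 + 2)))/3 = -⅔ + (8*(-4 - 2))/3 = -⅔ + (8*(-6))/3 = -⅔ + (⅓)*(-48) = -⅔ - 16 = -50/3 ≈ -16.667)
A(C, D) = -50/3
A(-25, v(b(-1, 0))) + w(185, -159) = -50/3 - 141 = -473/3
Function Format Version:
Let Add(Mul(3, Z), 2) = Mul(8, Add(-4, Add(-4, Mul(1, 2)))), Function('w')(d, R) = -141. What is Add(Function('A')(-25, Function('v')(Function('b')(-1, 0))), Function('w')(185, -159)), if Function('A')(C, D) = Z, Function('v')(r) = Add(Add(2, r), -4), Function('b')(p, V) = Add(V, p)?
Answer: Rational(-473, 3) ≈ -157.67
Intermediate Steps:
Function('v')(r) = Add(-2, r)
Z = Rational(-50, 3) (Z = Add(Rational(-2, 3), Mul(Rational(1, 3), Mul(8, Add(-4, Add(-4, Mul(1, 2)))))) = Add(Rational(-2, 3), Mul(Rational(1, 3), Mul(8, Add(-4, Add(-4, 2))))) = Add(Rational(-2, 3), Mul(Rational(1, 3), Mul(8, Add(-4, -2)))) = Add(Rational(-2, 3), Mul(Rational(1, 3), Mul(8, -6))) = Add(Rational(-2, 3), Mul(Rational(1, 3), -48)) = Add(Rational(-2, 3), -16) = Rational(-50, 3) ≈ -16.667)
Function('A')(C, D) = Rational(-50, 3)
Add(Function('A')(-25, Function('v')(Function('b')(-1, 0))), Function('w')(185, -159)) = Add(Rational(-50, 3), -141) = Rational(-473, 3)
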